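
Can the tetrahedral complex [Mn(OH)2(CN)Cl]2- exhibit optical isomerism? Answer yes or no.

Only one geometric arrangement is possible.

no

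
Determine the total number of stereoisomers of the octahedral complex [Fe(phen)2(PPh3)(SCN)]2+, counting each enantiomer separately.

3

Each phen is bidentate and must span two cis positions.
There are 2 geometric isomers: PPh3 and SCN mutually trans; PPh3 and SCN mutually cis (chiral).
One of these lacks any improper symmetry element and so occurs as an enantiomeric pair, giving 2 + 1 = 3 stereoisomers in total.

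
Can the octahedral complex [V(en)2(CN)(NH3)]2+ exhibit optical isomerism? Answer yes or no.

yes

The six octahedral sites form three mutually perpendicular trans pairs.
Each en is bidentate and must span two cis positions.
There are 2 geometric isomers: CN and NH3 mutually trans; CN and NH3 mutually cis (chiral).
One of these lacks any improper symmetry element and so occurs as an enantiomeric pair, giving 2 + 1 = 3 stereoisomers in total.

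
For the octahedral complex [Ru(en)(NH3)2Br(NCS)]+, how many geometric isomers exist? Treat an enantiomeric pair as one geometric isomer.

In an octahedral complex each vertex has one trans partner and four cis neighbours.
Each en is bidentate and must span two cis positions.
Working through the distinct placements yields 4 geometric isomers: NH3 cis (3 arrangements, 2 chiral); NH3 trans.

4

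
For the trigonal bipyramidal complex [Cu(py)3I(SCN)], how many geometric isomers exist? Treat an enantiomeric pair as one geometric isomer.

A trigonal bipyramid has two axial and three equatorial sites, which are chemically inequivalent.
There are 4 geometric isomers: I axial, SCN axial; I axial, SCN equatorial; I equatorial, SCN axial; I equatorial, SCN equatorial.

4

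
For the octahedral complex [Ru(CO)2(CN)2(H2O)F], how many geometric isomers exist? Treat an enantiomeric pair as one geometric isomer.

Systematic placement gives 6 geometric isomers: CO trans, CN trans; CO cis, CN trans; CO cis, CN cis (3 arrangements, 2 chiral); CO trans, CN cis.

6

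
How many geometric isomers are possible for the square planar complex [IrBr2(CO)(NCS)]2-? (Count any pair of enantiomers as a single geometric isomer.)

2

A square has two trans pairs of vertices; adjacent vertices are cis.
Systematic placement gives 2 geometric isomers: Br cis; Br trans.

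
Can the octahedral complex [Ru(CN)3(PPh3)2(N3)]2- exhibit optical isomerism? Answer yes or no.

no

Systematic placement gives 3 geometric isomers: CN mer, PPh3 trans; CN mer, PPh3 cis; CN fac, PPh3 cis.
Each arrangement has an internal mirror plane or centre of symmetry, so none is chiral.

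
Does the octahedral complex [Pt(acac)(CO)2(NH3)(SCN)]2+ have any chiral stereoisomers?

In an octahedral complex each vertex has one trans partner and four cis neighbours.
Each acac is bidentate and must span two cis positions.
Working through the distinct placements yields 4 geometric isomers: CO trans; CO cis (3 arrangements, 2 chiral).
Of these, 2 lack any improper symmetry element and so occur as enantiomeric pairs, giving 4 + 2 = 6 stereoisomers in total.

yes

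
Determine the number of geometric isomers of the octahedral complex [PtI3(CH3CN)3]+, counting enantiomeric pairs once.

2

The six octahedral sites form three mutually perpendicular trans pairs.
Working through the distinct placements yields 2 geometric isomers: I mer; I fac.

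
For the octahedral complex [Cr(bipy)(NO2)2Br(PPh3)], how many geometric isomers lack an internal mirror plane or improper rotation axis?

2

The six octahedral sites form three mutually perpendicular trans pairs.
Each bipy is bidentate and must span two cis positions.
Working through the distinct placements yields 4 geometric isomers: NO2 cis (3 arrangements, 2 chiral); NO2 trans.
Of these, 2 lack any improper symmetry element and so occur as enantiomeric pairs, giving 4 + 2 = 6 stereoisomers in total.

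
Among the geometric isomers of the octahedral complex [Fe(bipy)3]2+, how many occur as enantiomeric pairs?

The six octahedral sites form three mutually perpendicular trans pairs.
Each bipy is bidentate and must span two cis positions.
Only one geometric arrangement is possible; it has no improper symmetry element, so it exists as a pair of enantiomers (2 stereoisomers).

1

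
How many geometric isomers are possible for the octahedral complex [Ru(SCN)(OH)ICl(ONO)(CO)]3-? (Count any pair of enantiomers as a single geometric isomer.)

The six octahedral sites form three mutually perpendicular trans pairs.
Systematic enumeration (placing each ligand type in turn and discarding arrangements equivalent by rotation or reflection) gives 15 geometric isomers.

15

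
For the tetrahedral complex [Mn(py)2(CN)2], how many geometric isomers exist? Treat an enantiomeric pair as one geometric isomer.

In a tetrahedral complex all four positions are equivalent and every pair of ligands is adjacent — there is no cis/trans distinction.
Only one geometric arrangement is possible.

1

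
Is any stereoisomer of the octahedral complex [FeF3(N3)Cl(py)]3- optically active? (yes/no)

There are 4 geometric isomers: F mer (3 arrangements); F fac (chiral).
One of these lacks any improper symmetry element and so occurs as an enantiomeric pair, giving 4 + 1 = 5 stereoisomers in total.

yes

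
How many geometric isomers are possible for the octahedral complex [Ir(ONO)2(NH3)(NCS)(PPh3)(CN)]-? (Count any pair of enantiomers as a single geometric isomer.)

9

The six octahedral sites form three mutually perpendicular trans pairs.
Placing the ligands in turn and identifying arrangements related by rotation or reflection leaves 9 distinct geometric isomers.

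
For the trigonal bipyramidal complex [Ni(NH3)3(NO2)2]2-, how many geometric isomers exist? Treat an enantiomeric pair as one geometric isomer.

3

A trigonal bipyramid has two axial and three equatorial sites, which are chemically inequivalent.
The distinct arrangements are (3 in all): NO2 both equatorial; NO2 one axial, one equatorial; NO2 both axial.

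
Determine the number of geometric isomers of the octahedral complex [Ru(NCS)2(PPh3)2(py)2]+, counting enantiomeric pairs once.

5

The six octahedral sites form three mutually perpendicular trans pairs.
There are 5 geometric isomers: NCS trans, PPh3 trans, py trans; NCS trans, PPh3 cis, py cis; NCS cis, PPh3 cis, py trans; NCS cis, PPh3 cis, py cis (chiral); NCS cis, PPh3 trans, py cis.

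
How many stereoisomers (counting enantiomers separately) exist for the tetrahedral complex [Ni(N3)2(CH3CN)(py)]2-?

1

In a tetrahedral complex all four positions are equivalent and every pair of ligands is adjacent — there is no cis/trans distinction.
Only one geometric arrangement is possible.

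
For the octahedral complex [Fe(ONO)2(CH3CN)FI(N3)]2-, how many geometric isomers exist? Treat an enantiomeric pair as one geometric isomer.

An octahedron has six vertices in three trans pairs; every non-trans pair is cis.
Placing the ligands in turn and identifying arrangements related by rotation or reflection leaves 9 distinct geometric isomers.

9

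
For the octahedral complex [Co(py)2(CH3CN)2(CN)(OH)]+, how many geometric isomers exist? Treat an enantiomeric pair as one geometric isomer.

6

The distinct arrangements are (6 in all): py trans, CH3CN trans; py cis, CH3CN trans; py trans, CH3CN cis; py cis, CH3CN cis (3 arrangements, 2 chiral).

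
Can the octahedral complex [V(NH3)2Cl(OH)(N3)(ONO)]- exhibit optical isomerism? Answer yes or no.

In an octahedral complex each vertex has one trans partner and four cis neighbours.
Systematic enumeration (placing each ligand type in turn and discarding arrangements equivalent by rotation or reflection) gives 9 geometric isomers.
Of these, 6 lack any improper symmetry element and so occur as enantiomeric pairs, giving 9 + 6 = 15 stereoisomers in total.

yes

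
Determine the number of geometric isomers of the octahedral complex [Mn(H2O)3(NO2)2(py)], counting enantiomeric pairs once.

The six octahedral sites form three mutually perpendicular trans pairs.
The distinct arrangements are (3 in all): H2O mer, NO2 cis; H2O mer, NO2 trans; H2O fac, NO2 cis.

3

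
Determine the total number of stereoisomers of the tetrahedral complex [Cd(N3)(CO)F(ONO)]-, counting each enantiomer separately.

All four vertices of a tetrahedron are equivalent and mutually adjacent, so cis/trans isomerism cannot arise.
Only one geometric arrangement is possible; it has no improper symmetry element, so it exists as a pair of enantiomers (2 stereoisomers).

2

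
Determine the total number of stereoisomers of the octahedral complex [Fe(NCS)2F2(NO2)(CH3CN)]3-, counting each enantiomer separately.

An octahedron has six vertices in three trans pairs; every non-trans pair is cis.
The distinct arrangements are (6 in all): NCS cis, F cis (3 arrangements, 2 chiral); NCS trans, F cis; NCS cis, F trans; NCS trans, F trans.
Of these, 2 lack any improper symmetry element and so occur as enantiomeric pairs, giving 6 + 2 = 8 stereoisomers in total.

8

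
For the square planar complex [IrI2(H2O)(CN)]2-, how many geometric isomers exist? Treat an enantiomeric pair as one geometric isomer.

2

There are 2 geometric isomers: I cis; I trans.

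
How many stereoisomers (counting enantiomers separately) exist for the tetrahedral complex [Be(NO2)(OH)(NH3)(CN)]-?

All four vertices of a tetrahedron are equivalent and mutually adjacent, so cis/trans isomerism cannot arise.
Only one geometric arrangement is possible; it has no improper symmetry element, so it exists as a pair of enantiomers (2 stereoisomers).

2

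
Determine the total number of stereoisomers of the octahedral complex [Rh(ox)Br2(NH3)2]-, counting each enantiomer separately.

Each ox is bidentate and must span two cis positions.
Systematic placement gives 3 geometric isomers: Br trans, NH3 cis; Br cis, NH3 cis (chiral); Br cis, NH3 trans.
One of these lacks any improper symmetry element and so occurs as an enantiomeric pair, giving 3 + 1 = 4 stereoisomers in total.

4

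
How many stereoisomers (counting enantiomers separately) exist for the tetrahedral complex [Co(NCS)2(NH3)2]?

In a tetrahedral complex all four positions are equivalent and every pair of ligands is adjacent — there is no cis/trans distinction.
Only one geometric arrangement is possible.

1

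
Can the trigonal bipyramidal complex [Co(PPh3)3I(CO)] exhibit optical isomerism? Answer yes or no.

A trigonal bipyramid has two axial and three equatorial sites, which are chemically inequivalent.
The distinct arrangements are (4 in all): I axial, CO axial; I equatorial, CO axial; I axial, CO equatorial; I equatorial, CO equatorial.
Each arrangement has an internal mirror plane or centre of symmetry, so none is chiral.

no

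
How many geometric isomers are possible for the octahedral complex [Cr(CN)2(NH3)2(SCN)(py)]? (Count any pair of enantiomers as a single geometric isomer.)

Working through the distinct placements yields 6 geometric isomers: CN trans, NH3 trans; CN trans, NH3 cis; CN cis, NH3 cis (3 arrangements, 2 chiral); CN cis, NH3 trans.

6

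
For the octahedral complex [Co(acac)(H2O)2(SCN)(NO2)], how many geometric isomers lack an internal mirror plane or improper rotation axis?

The six octahedral sites form three mutually perpendicular trans pairs.
Each acac is bidentate and must span two cis positions.
Systematic placement gives 4 geometric isomers: H2O trans; H2O cis (3 arrangements, 2 chiral).
Of these, 2 lack any improper symmetry element and so occur as enantiomeric pairs, giving 4 + 2 = 6 stereoisomers in total.

2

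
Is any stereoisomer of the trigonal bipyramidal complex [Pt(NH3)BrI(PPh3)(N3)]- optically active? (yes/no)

yes

In a trigonal bipyramid the two axial positions differ from the three equatorial ones.
Exhaustive case analysis gives 10 geometric isomers.
Of these, 10 lack any improper symmetry element and so occur as enantiomeric pairs, giving 10 + 10 = 20 stereoisomers in total.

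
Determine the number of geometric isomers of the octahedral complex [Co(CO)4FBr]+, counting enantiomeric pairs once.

2

An octahedron has six vertices in three trans pairs; every non-trans pair is cis.
The distinct arrangements are (2 in all): F and Br mutually cis; F and Br mutually trans.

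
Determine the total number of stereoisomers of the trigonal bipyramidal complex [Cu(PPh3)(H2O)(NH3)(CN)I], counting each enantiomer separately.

In a trigonal bipyramid the two axial positions differ from the three equatorial ones.
Exhaustive case analysis gives 10 geometric isomers.
Of these, 10 lack any improper symmetry element and so occur as enantiomeric pairs, giving 10 + 10 = 20 stereoisomers in total.

20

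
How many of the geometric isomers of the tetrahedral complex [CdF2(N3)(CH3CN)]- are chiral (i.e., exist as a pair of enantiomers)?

0

In a tetrahedral complex all four positions are equivalent and every pair of ligands is adjacent — there is no cis/trans distinction.
Only one geometric arrangement is possible.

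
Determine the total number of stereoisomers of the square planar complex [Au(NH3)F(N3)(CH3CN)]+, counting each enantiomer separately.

3

A square has two trans pairs of vertices; adjacent vertices are cis.
There are 3 geometric isomers: (CH3CN/N3 trans, F/NH3 trans); (CH3CN/NH3 trans, F/N3 trans); (CH3CN/F trans, N3/NH3 trans).
Each arrangement has an internal mirror plane or centre of symmetry, so none is chiral.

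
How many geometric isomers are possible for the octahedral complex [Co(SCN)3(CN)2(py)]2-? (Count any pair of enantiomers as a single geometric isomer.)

3

In an octahedral complex each vertex has one trans partner and four cis neighbours.
There are 3 geometric isomers: SCN mer, CN trans; SCN fac, CN cis; SCN mer, CN cis.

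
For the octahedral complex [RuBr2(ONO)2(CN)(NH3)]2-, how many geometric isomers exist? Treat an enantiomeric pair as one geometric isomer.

The six octahedral sites form three mutually perpendicular trans pairs.
Systematic placement gives 6 geometric isomers: Br trans, ONO trans; Br trans, ONO cis; Br cis, ONO trans; Br cis, ONO cis (3 arrangements, 2 chiral).

6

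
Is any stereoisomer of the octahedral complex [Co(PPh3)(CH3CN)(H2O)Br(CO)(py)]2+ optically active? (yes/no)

An octahedron has six vertices in three trans pairs; every non-trans pair is cis.
Placing the ligands in turn and identifying arrangements related by rotation or reflection leaves 15 distinct geometric isomers.
Of these, 15 lack any improper symmetry element and so occur as enantiomeric pairs, giving 15 + 15 = 30 stereoisomers in total.

yes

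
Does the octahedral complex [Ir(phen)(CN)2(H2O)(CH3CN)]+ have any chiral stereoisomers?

Each phen is bidentate and must span two cis positions.
Working through the distinct placements yields 4 geometric isomers: CN cis (3 arrangements, 2 chiral); CN trans.
Of these, 2 lack any improper symmetry element and so occur as enantiomeric pairs, giving 4 + 2 = 6 stereoisomers in total.

yes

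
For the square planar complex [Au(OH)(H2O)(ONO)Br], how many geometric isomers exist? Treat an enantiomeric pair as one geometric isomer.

3

In a square planar complex each vertex has one trans partner and two cis neighbours.
Systematic placement gives 3 geometric isomers: (Br/OH trans, H2O/ONO trans); (Br/ONO trans, H2O/OH trans); (Br/H2O trans, OH/ONO trans).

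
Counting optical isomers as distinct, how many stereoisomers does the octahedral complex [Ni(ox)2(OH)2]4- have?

Each ox is bidentate and must span two cis positions.
There are 2 geometric isomers: OH trans; OH cis (chiral).
One of these lacks any improper symmetry element and so occurs as an enantiomeric pair, giving 2 + 1 = 3 stereoisomers in total.

3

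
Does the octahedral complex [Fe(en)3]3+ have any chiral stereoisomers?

An octahedron has six vertices in three trans pairs; every non-trans pair is cis.
Each en is bidentate and must span two cis positions.
Only one geometric arrangement is possible; it has no improper symmetry element, so it exists as a pair of enantiomers (2 stereoisomers).

yes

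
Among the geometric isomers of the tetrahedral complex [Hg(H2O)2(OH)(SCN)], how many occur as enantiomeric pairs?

In a tetrahedral complex all four positions are equivalent and every pair of ligands is adjacent — there is no cis/trans distinction.
Only one geometric arrangement is possible.

0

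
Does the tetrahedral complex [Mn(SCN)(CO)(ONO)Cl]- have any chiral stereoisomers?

In a tetrahedral complex all four positions are equivalent and every pair of ligands is adjacent — there is no cis/trans distinction.
Only one geometric arrangement is possible; it has no improper symmetry element, so it exists as a pair of enantiomers (2 stereoisomers).

yes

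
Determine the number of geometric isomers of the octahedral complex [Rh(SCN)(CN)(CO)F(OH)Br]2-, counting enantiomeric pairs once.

Placing the ligands in turn and identifying arrangements related by rotation or reflection leaves 15 distinct geometric isomers.

15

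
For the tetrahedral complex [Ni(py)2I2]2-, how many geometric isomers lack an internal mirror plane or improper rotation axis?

0

All four vertices of a tetrahedron are equivalent and mutually adjacent, so cis/trans isomerism cannot arise.
Only one geometric arrangement is possible.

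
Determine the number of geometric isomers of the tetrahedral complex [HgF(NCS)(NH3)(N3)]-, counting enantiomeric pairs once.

Only one geometric arrangement is possible; it has no improper symmetry element, so it exists as a pair of enantiomers (2 stereoisomers).

1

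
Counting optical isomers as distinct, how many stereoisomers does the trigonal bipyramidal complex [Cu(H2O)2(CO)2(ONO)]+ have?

A trigonal bipyramid has two axial and three equatorial sites, which are chemically inequivalent.
Placing the ligands in turn and identifying arrangements related by rotation or reflection leaves 5 distinct geometric isomers.
One of these lacks any improper symmetry element and so occurs as an enantiomeric pair, giving 5 + 1 = 6 stereoisomers in total.

6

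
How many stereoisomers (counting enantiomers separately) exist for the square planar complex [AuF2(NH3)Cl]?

2

In a square planar complex each vertex has one trans partner and two cis neighbours.
The distinct arrangements are (2 in all): F cis; F trans.
Each arrangement has an internal mirror plane or centre of symmetry, so none is chiral.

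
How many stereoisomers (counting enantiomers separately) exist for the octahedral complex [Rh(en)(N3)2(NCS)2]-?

4

An octahedron has six vertices in three trans pairs; every non-trans pair is cis.
Each en is bidentate and must span two cis positions.
Working through the distinct placements yields 3 geometric isomers: N3 trans, NCS cis; N3 cis, NCS cis (chiral); N3 cis, NCS trans.
One of these lacks any improper symmetry element and so occurs as an enantiomeric pair, giving 3 + 1 = 4 stereoisomers in total.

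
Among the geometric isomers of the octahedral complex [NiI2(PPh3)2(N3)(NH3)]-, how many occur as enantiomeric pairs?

2

An octahedron has six vertices in three trans pairs; every non-trans pair is cis.
Working through the distinct placements yields 6 geometric isomers: I trans, PPh3 trans; I trans, PPh3 cis; I cis, PPh3 trans; I cis, PPh3 cis (3 arrangements, 2 chiral).
Of these, 2 lack any improper symmetry element and so occur as enantiomeric pairs, giving 6 + 2 = 8 stereoisomers in total.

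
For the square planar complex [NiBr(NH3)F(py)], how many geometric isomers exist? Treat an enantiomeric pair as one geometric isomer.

3

In a square planar complex each vertex has one trans partner and two cis neighbours.
Working through the distinct placements yields 3 geometric isomers: (Br/NH3 trans, F/py trans); (Br/py trans, F/NH3 trans); (Br/F trans, NH3/py trans).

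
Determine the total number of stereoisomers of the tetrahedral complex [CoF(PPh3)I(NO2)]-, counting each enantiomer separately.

All four vertices of a tetrahedron are equivalent and mutually adjacent, so cis/trans isomerism cannot arise.
Only one geometric arrangement is possible; it has no improper symmetry element, so it exists as a pair of enantiomers (2 stereoisomers).

2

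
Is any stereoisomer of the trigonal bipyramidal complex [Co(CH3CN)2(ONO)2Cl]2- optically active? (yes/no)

Placing the ligands in turn and identifying arrangements related by rotation or reflection leaves 5 distinct geometric isomers.
One of these lacks any improper symmetry element and so occurs as an enantiomeric pair, giving 5 + 1 = 6 stereoisomers in total.

yes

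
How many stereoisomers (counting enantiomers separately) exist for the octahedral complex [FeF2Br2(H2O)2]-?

6

An octahedron has six vertices in three trans pairs; every non-trans pair is cis.
There are 5 geometric isomers: F trans, Br trans, H2O trans; F cis, Br trans, H2O cis; F cis, Br cis, H2O trans; F cis, Br cis, H2O cis (chiral); F trans, Br cis, H2O cis.
One of these lacks any improper symmetry element and so occurs as an enantiomeric pair, giving 5 + 1 = 6 stereoisomers in total.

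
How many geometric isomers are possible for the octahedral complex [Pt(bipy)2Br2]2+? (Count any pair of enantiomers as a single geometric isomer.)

Each bipy is bidentate and must span two cis positions.
There are 2 geometric isomers: Br trans; Br cis (chiral).

2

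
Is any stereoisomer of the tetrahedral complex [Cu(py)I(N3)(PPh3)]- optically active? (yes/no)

Only one geometric arrangement is possible; it has no improper symmetry element, so it exists as a pair of enantiomers (2 stereoisomers).

yes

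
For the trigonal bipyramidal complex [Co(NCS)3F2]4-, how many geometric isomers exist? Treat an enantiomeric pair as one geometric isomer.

3

In a trigonal bipyramid the two axial positions differ from the three equatorial ones.
Systematic placement gives 3 geometric isomers: F both axial; F one axial, one equatorial; F both equatorial.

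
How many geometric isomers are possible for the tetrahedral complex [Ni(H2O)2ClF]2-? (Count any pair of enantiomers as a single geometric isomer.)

1

Only one geometric arrangement is possible.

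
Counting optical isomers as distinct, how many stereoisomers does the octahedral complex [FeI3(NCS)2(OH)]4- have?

In an octahedral complex each vertex has one trans partner and four cis neighbours.
The distinct arrangements are (3 in all): I mer, NCS cis; I mer, NCS trans; I fac, NCS cis.
Each arrangement has an internal mirror plane or centre of symmetry, so none is chiral.

3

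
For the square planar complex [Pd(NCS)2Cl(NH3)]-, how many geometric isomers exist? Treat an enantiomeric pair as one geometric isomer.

2

A square has two trans pairs of vertices; adjacent vertices are cis.
Systematic placement gives 2 geometric isomers: NCS cis; NCS trans.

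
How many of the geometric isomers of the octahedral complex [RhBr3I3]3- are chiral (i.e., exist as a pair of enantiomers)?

In an octahedral complex each vertex has one trans partner and four cis neighbours.
Systematic placement gives 2 geometric isomers: Br mer; Br fac.
Each arrangement has an internal mirror plane or centre of symmetry, so none is chiral.

0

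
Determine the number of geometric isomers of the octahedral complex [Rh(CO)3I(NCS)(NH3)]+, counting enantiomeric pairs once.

In an octahedral complex each vertex has one trans partner and four cis neighbours.
Systematic placement gives 4 geometric isomers: CO mer (3 arrangements); CO fac (chiral).

4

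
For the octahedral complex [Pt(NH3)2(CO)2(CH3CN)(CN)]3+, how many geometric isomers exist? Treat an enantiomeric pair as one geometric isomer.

6

Working through the distinct placements yields 6 geometric isomers: NH3 trans, CO trans; NH3 cis, CO cis (3 arrangements, 2 chiral); NH3 trans, CO cis; NH3 cis, CO trans.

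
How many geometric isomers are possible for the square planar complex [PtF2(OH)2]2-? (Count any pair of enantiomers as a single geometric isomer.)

2

In a square planar complex each vertex has one trans partner and two cis neighbours.
Systematic placement gives 2 geometric isomers: F cis; F trans.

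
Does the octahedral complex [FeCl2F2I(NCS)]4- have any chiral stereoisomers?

yes

An octahedron has six vertices in three trans pairs; every non-trans pair is cis.
There are 6 geometric isomers: Cl trans, F trans; Cl trans, F cis; Cl cis, F cis (3 arrangements, 2 chiral); Cl cis, F trans.
Of these, 2 lack any improper symmetry element and so occur as enantiomeric pairs, giving 6 + 2 = 8 stereoisomers in total.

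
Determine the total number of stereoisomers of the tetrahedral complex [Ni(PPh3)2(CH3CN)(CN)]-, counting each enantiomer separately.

1

Only one geometric arrangement is possible.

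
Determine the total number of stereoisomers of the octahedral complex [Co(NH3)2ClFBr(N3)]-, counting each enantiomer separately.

15

In an octahedral complex each vertex has one trans partner and four cis neighbours.
Placing the ligands in turn and identifying arrangements related by rotation or reflection leaves 9 distinct geometric isomers.
Of these, 6 lack any improper symmetry element and so occur as enantiomeric pairs, giving 9 + 6 = 15 stereoisomers in total.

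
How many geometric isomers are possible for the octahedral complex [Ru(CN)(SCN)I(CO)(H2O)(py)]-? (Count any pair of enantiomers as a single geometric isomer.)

15

An octahedron has six vertices in three trans pairs; every non-trans pair is cis.
Placing the ligands in turn and identifying arrangements related by rotation or reflection leaves 15 distinct geometric isomers.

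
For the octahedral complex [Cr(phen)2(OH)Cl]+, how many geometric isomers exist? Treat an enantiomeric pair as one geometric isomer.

An octahedron has six vertices in three trans pairs; every non-trans pair is cis.
Each phen is bidentate and must span two cis positions.
Systematic placement gives 2 geometric isomers: OH and Cl mutually trans; OH and Cl mutually cis (chiral).

2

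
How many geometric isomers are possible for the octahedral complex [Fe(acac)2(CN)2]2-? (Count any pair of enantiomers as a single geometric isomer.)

An octahedron has six vertices in three trans pairs; every non-trans pair is cis.
Each acac is bidentate and must span two cis positions.
The distinct arrangements are (2 in all): CN trans; CN cis (chiral).

2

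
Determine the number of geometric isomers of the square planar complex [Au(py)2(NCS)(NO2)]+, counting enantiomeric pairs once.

In a square planar complex each vertex has one trans partner and two cis neighbours.
The distinct arrangements are (2 in all): py cis; py trans.

2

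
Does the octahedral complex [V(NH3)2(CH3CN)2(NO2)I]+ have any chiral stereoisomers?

The distinct arrangements are (6 in all): NH3 cis, CH3CN trans; NH3 trans, CH3CN trans; NH3 cis, CH3CN cis (3 arrangements, 2 chiral); NH3 trans, CH3CN cis.
Of these, 2 lack any improper symmetry element and so occur as enantiomeric pairs, giving 6 + 2 = 8 stereoisomers in total.

yes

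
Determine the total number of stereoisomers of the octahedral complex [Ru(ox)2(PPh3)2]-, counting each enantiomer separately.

3

An octahedron has six vertices in three trans pairs; every non-trans pair is cis.
Each ox is bidentate and must span two cis positions.
Systematic placement gives 2 geometric isomers: PPh3 trans; PPh3 cis (chiral).
One of these lacks any improper symmetry element and so occurs as an enantiomeric pair, giving 2 + 1 = 3 stereoisomers in total.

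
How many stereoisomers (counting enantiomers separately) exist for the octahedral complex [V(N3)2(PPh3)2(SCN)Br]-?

In an octahedral complex each vertex has one trans partner and four cis neighbours.
Working through the distinct placements yields 6 geometric isomers: N3 cis, PPh3 cis (3 arrangements, 2 chiral); N3 cis, PPh3 trans; N3 trans, PPh3 cis; N3 trans, PPh3 trans.
Of these, 2 lack any improper symmetry element and so occur as enantiomeric pairs, giving 6 + 2 = 8 stereoisomers in total.

8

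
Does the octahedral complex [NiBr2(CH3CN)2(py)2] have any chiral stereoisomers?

Working through the distinct placements yields 5 geometric isomers: Br trans, CH3CN trans, py trans; Br trans, CH3CN cis, py cis; Br cis, CH3CN cis, py trans; Br cis, CH3CN cis, py cis (chiral); Br cis, CH3CN trans, py cis.
One of these lacks any improper symmetry element and so occurs as an enantiomeric pair, giving 5 + 1 = 6 stereoisomers in total.

yes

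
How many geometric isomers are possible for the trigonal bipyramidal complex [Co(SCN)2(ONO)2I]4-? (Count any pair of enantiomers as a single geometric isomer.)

In a trigonal bipyramid the two axial positions differ from the three equatorial ones.
Systematic enumeration (placing each ligand type in turn and discarding arrangements equivalent by rotation or reflection) gives 5 geometric isomers.

5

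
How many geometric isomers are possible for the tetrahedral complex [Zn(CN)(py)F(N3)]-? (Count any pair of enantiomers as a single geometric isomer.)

1

Only one geometric arrangement is possible; it has no improper symmetry element, so it exists as a pair of enantiomers (2 stereoisomers).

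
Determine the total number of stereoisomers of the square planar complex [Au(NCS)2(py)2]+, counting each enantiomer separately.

A square has two trans pairs of vertices; adjacent vertices are cis.
The distinct arrangements are (2 in all): NCS cis; NCS trans.
Each arrangement has an internal mirror plane or centre of symmetry, so none is chiral.

2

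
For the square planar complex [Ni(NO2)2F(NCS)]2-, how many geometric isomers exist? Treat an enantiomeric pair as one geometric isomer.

In a square planar complex each vertex has one trans partner and two cis neighbours.
There are 2 geometric isomers: NO2 cis; NO2 trans.

2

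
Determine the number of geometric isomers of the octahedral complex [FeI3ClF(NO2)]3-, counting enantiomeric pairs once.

Working through the distinct placements yields 4 geometric isomers: I mer (3 arrangements); I fac (chiral).

4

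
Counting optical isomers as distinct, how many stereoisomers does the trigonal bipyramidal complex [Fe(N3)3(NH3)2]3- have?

In a trigonal bipyramid the two axial positions differ from the three equatorial ones.
The distinct arrangements are (3 in all): NH3 both equatorial; NH3 one axial, one equatorial; NH3 both axial.
Each arrangement has an internal mirror plane or centre of symmetry, so none is chiral.

3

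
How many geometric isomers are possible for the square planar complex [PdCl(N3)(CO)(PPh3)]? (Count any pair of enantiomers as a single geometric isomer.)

A square has two trans pairs of vertices; adjacent vertices are cis.
Working through the distinct placements yields 3 geometric isomers: (CO/N3 trans, Cl/PPh3 trans); (CO/PPh3 trans, Cl/N3 trans); (CO/Cl trans, N3/PPh3 trans).

3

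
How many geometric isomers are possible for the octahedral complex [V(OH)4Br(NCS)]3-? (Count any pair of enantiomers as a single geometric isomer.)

2

The six octahedral sites form three mutually perpendicular trans pairs.
Working through the distinct placements yields 2 geometric isomers: Br and NCS mutually trans; Br and NCS mutually cis.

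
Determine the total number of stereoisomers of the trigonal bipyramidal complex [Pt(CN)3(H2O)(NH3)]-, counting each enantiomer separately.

4

A trigonal bipyramid has two axial and three equatorial sites, which are chemically inequivalent.
Working through the distinct placements yields 4 geometric isomers: H2O equatorial, NH3 equatorial; H2O axial, NH3 equatorial; H2O equatorial, NH3 axial; H2O axial, NH3 axial.
Each arrangement has an internal mirror plane or centre of symmetry, so none is chiral.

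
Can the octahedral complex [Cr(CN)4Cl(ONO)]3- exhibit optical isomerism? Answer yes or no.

Systematic placement gives 2 geometric isomers: Cl and ONO mutually trans; Cl and ONO mutually cis.
Each arrangement has an internal mirror plane or centre of symmetry, so none is chiral.

no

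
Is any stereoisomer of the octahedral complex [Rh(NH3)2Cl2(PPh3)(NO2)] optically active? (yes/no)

yes

In an octahedral complex each vertex has one trans partner and four cis neighbours.
There are 6 geometric isomers: NH3 trans, Cl trans; NH3 cis, Cl trans; NH3 cis, Cl cis (3 arrangements, 2 chiral); NH3 trans, Cl cis.
Of these, 2 lack any improper symmetry element and so occur as enantiomeric pairs, giving 6 + 2 = 8 stereoisomers in total.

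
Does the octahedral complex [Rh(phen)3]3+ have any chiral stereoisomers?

yes

In an octahedral complex each vertex has one trans partner and four cis neighbours.
Each phen is bidentate and must span two cis positions.
Only one geometric arrangement is possible; it has no improper symmetry element, so it exists as a pair of enantiomers (2 stereoisomers).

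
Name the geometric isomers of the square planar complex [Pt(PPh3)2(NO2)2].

cis and trans

The distinct arrangements are (2 in all): PPh3 cis; PPh3 trans.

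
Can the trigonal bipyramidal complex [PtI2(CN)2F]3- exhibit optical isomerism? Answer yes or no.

Placing the ligands in turn and identifying arrangements related by rotation or reflection leaves 5 distinct geometric isomers.
One of these lacks any improper symmetry element and so occurs as an enantiomeric pair, giving 5 + 1 = 6 stereoisomers in total.

yes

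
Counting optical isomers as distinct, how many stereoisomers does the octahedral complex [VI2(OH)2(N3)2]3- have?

Systematic placement gives 5 geometric isomers: I trans, OH trans, N3 trans; I trans, OH cis, N3 cis; I cis, OH trans, N3 cis; I cis, OH cis, N3 cis (chiral); I cis, OH cis, N3 trans.
One of these lacks any improper symmetry element and so occurs as an enantiomeric pair, giving 5 + 1 = 6 stereoisomers in total.

6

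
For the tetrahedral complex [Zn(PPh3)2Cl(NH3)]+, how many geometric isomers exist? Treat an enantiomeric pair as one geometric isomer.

1

Only one geometric arrangement is possible.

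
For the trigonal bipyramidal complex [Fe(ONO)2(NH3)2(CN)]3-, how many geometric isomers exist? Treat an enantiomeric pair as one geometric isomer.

In a trigonal bipyramid the two axial positions differ from the three equatorial ones.
Placing the ligands in turn and identifying arrangements related by rotation or reflection leaves 5 distinct geometric isomers.

5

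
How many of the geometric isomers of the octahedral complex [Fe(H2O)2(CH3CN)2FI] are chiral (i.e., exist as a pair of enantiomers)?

An octahedron has six vertices in three trans pairs; every non-trans pair is cis.
Systematic placement gives 6 geometric isomers: H2O cis, CH3CN trans; H2O trans, CH3CN trans; H2O cis, CH3CN cis (3 arrangements, 2 chiral); H2O trans, CH3CN cis.
Of these, 2 lack any improper symmetry element and so occur as enantiomeric pairs, giving 6 + 2 = 8 stereoisomers in total.

2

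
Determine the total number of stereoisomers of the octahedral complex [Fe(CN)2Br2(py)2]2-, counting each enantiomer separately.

6

Working through the distinct placements yields 5 geometric isomers: CN trans, Br trans, py trans; CN cis, Br trans, py cis; CN cis, Br cis, py trans; CN cis, Br cis, py cis (chiral); CN trans, Br cis, py cis.
One of these lacks any improper symmetry element and so occurs as an enantiomeric pair, giving 5 + 1 = 6 stereoisomers in total.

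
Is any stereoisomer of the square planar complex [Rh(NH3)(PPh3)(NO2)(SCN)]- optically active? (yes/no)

In a square planar complex each vertex has one trans partner and two cis neighbours.
There are 3 geometric isomers: (NH3/PPh3 trans, NO2/SCN trans); (NH3/SCN trans, NO2/PPh3 trans); (NH3/NO2 trans, PPh3/SCN trans).
Each arrangement has an internal mirror plane or centre of symmetry, so none is chiral.

no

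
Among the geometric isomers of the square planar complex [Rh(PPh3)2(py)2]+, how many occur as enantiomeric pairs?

0

In a square planar complex each vertex has one trans partner and two cis neighbours.
Working through the distinct placements yields 2 geometric isomers: PPh3 cis; PPh3 trans.
Each arrangement has an internal mirror plane or centre of symmetry, so none is chiral.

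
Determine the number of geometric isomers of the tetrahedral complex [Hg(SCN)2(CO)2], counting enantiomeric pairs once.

1

All four vertices of a tetrahedron are equivalent and mutually adjacent, so cis/trans isomerism cannot arise.
Only one geometric arrangement is possible.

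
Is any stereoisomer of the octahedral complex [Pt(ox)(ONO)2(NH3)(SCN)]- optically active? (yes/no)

yes

In an octahedral complex each vertex has one trans partner and four cis neighbours.
Each ox is bidentate and must span two cis positions.
The distinct arrangements are (4 in all): ONO cis (3 arrangements, 2 chiral); ONO trans.
Of these, 2 lack any improper symmetry element and so occur as enantiomeric pairs, giving 4 + 2 = 6 stereoisomers in total.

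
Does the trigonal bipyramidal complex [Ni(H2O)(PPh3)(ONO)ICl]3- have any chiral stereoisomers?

A trigonal bipyramid has two axial and three equatorial sites, which are chemically inequivalent.
Systematic enumeration (placing each ligand type in turn and discarding arrangements equivalent by rotation or reflection) gives 10 geometric isomers.
Of these, 10 lack any improper symmetry element and so occur as enantiomeric pairs, giving 10 + 10 = 20 stereoisomers in total.

yes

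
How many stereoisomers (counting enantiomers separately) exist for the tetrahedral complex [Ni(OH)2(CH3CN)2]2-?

1

All four vertices of a tetrahedron are equivalent and mutually adjacent, so cis/trans isomerism cannot arise.
Only one geometric arrangement is possible.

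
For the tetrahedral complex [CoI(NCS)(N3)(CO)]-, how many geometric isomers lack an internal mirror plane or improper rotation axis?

1

In a tetrahedral complex all four positions are equivalent and every pair of ligands is adjacent — there is no cis/trans distinction.
Only one geometric arrangement is possible; it has no improper symmetry element, so it exists as a pair of enantiomers (2 stereoisomers).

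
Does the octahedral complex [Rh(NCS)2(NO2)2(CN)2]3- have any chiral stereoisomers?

yes

In an octahedral complex each vertex has one trans partner and four cis neighbours.
There are 5 geometric isomers: NCS trans, NO2 trans, CN trans; NCS cis, NO2 cis, CN trans; NCS cis, NO2 trans, CN cis; NCS cis, NO2 cis, CN cis (chiral); NCS trans, NO2 cis, CN cis.
One of these lacks any improper symmetry element and so occurs as an enantiomeric pair, giving 5 + 1 = 6 stereoisomers in total.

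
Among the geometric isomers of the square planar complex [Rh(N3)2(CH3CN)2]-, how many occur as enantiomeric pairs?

0

A square has two trans pairs of vertices; adjacent vertices are cis.
The distinct arrangements are (2 in all): N3 cis; N3 trans.
Each arrangement has an internal mirror plane or centre of symmetry, so none is chiral.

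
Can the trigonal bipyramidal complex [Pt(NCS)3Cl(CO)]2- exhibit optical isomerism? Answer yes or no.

no

A trigonal bipyramid has two axial and three equatorial sites, which are chemically inequivalent.
There are 4 geometric isomers: Cl axial, CO axial; Cl equatorial, CO axial; Cl axial, CO equatorial; Cl equatorial, CO equatorial.
Each arrangement has an internal mirror plane or centre of symmetry, so none is chiral.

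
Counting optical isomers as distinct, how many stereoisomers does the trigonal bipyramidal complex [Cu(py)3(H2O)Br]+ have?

4

A trigonal bipyramid has two axial and three equatorial sites, which are chemically inequivalent.
Systematic placement gives 4 geometric isomers: H2O axial, Br axial; H2O equatorial, Br axial; H2O axial, Br equatorial; H2O equatorial, Br equatorial.
Each arrangement has an internal mirror plane or centre of symmetry, so none is chiral.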